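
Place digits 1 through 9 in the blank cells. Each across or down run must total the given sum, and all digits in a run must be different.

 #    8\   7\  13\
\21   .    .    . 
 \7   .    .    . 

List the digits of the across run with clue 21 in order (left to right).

7 in 3 cells must be {1,2,4}.
The 7 across and the 13 down share only 4, so R2C3 = 4.
R1C3 = 13 − 4 = 9 completes the 13 down.
Nothing is forced directly, so branch on R1C1, whose candidates are 5 or 7. If R1C1 = 5: then R1C2 would have to be in {7} for the 21 across but in {1,2,3,4,5,6} for the 7 down — contradiction. So R1C1 = 7.
R1C2 = 21 − 16 = 5 completes the 21 across.
R2C1 = 8 − 7 = 1 completes the 8 down.
R2C2 = 7 − 5 = 2 completes the 7 across.

7, 5, 9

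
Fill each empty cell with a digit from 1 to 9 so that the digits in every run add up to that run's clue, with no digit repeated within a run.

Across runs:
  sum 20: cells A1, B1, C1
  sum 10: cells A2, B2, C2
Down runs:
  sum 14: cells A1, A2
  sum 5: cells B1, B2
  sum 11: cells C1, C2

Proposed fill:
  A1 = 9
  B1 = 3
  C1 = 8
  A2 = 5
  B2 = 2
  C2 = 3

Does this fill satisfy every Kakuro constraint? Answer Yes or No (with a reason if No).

Yes

Across: 9+3+8=20; 5+2+3=10. Down: 9+5=14; 3+2=5; 8+3=11. No digit repeats within any run.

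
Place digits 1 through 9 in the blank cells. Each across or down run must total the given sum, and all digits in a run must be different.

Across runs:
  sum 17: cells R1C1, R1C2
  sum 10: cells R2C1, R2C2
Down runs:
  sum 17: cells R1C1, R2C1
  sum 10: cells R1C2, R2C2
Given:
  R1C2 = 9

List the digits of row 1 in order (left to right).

8, 9

17 in 2 cells must be {8,9}.
R1C1 = 17 − 9 = 8 completes the 17 across.
R2C1 = 17 − 8 = 9 completes the 17 down.
R2C2 = 10 − 9 = 1 completes the 10 across.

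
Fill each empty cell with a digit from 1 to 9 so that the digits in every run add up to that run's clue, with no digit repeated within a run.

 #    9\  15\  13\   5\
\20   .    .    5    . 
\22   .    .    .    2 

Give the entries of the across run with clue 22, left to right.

R1C4 = 5 − 2 = 3 completes the 5 down.
R2C3 = 13 − 5 = 8 completes the 13 down.
R1C2 = 8: the only remaining digit allowed by both the 20 across and the 15 down.
R2C2 = 15 − 8 = 7 completes the 15 down.
R1C1 = 20 − 16 = 4 completes the 20 across.
R2C1 = 22 − 17 = 5 completes the 22 across.

5 7 8 2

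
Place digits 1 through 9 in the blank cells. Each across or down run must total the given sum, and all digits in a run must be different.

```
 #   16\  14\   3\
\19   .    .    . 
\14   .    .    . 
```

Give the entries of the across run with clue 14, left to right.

7 6 1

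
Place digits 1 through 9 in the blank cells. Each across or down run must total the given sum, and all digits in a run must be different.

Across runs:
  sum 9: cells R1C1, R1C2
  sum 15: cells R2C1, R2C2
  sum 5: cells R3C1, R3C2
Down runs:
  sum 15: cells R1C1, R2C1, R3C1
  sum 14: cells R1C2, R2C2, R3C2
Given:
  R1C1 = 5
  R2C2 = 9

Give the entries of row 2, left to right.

R1C2 = 9 − 5 = 4 completes the 9 across.
R2C1 = 15 − 9 = 6 completes the 15 across.
R3C1 = 15 − 11 = 4 completes the 15 down.
R3C2 = 5 − 4 = 1 completes the 5 across.

6 9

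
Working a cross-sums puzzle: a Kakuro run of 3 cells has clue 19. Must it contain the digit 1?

Counterexample: {2,8,9} sums to 19 without using 1.

No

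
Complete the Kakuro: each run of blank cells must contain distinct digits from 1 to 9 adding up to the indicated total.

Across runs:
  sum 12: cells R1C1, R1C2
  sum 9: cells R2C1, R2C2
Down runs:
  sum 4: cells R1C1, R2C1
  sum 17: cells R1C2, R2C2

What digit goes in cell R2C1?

1

4 in 2 cells must be {1,3}; 17 in 2 cells must be {8,9}.
The 12 across and the 4 down share only 3, so R1C1 = 3.
R1C2 = 12 − 3 = 9 completes the 12 across.
R2C1 = 4 − 3 = 1 completes the 4 down.
R2C2 = 9 − 1 = 8 completes the 9 across.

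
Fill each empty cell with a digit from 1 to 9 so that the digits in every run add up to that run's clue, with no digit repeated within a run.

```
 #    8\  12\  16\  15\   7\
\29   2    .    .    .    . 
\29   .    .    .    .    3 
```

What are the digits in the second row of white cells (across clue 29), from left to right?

6 4 7 9 3

16 in 2 cells must be {7,9}.
R1C5 = 7 − 3 = 4 completes the 7 down.
R2C1 = 8 − 2 = 6 completes the 8 down.
Given what's placed, R1C3 must be 9 to fit the 29 across and 16 down.
R2C3 = 16 − 9 = 7 completes the 16 down.
R1C2 = 8: the only remaining digit allowed by both the 29 across and the 12 down.
R1C4 = 29 − 23 = 6 completes the 29 across.
R2C2 = 12 − 8 = 4 completes the 12 down.
R2C4 = 29 − 20 = 9 completes the 29 across.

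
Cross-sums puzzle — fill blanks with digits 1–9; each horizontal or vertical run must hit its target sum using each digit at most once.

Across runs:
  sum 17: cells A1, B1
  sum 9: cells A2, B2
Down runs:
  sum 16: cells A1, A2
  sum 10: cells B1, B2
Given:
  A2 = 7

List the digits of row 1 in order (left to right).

17 in 2 cells must be {8,9}; 16 in 2 cells must be {7,9}.
A1 = 16 − 7 = 9 completes the 16 down.
B1 = 17 − 9 = 8 completes the 17 across.
B2 = 9 − 7 = 2 completes the 9 across.

9 8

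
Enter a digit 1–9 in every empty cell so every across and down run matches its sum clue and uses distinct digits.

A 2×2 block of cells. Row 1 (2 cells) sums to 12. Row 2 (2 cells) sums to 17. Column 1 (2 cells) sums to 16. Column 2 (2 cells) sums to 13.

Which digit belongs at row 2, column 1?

17 in 2 cells must be {8,9}; 16 in 2 cells must be {7,9}.
The 17 across and the 16 down share only 9, so (2,1) = 9.
(2,2) = 17 − 9 = 8 completes the 17 across.
(1,1) = 16 − 9 = 7 completes the 16 down.
(1,2) = 12 − 7 = 5 completes the 12 across.

9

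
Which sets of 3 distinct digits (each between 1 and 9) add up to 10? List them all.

{1,2,7}; {1,3,6}; {1,4,5}; {2,3,5}

3 distinct digits from 1–9 sum between 6 and 24.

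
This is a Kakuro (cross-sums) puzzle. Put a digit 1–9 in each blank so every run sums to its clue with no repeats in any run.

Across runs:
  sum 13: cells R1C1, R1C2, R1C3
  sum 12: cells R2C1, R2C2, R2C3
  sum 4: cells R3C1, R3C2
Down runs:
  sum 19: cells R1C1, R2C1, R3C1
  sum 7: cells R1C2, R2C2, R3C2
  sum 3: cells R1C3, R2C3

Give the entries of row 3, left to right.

3 1

4 in 2 cells must be {1,3}; 7 in 3 cells must be {1,2,4}; 3 in 2 cells must be {1,2}.
Only 3 fits R3C1 under both its across sum 4 and down sum 19.
R3C2 = 4 − 3 = 1 completes the 4 across.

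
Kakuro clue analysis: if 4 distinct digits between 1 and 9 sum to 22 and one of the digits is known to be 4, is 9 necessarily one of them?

Counterexample: {3,4,7,8} sums to 22 under that restriction without using 9.

No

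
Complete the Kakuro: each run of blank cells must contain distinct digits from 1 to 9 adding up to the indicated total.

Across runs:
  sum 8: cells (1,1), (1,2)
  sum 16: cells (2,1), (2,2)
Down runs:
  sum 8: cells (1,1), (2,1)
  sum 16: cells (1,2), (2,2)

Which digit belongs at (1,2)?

7

16 in 2 cells must be {7,9}.
The 8 across and the 16 down share only 7, so (1,2) = 7.
The 16 across and the 8 down share only 7, so (2,1) = 7.
(2,2) = 16 − 7 = 9 completes the 16 across.
(1,1) = 8 − 7 = 1 completes the 8 across.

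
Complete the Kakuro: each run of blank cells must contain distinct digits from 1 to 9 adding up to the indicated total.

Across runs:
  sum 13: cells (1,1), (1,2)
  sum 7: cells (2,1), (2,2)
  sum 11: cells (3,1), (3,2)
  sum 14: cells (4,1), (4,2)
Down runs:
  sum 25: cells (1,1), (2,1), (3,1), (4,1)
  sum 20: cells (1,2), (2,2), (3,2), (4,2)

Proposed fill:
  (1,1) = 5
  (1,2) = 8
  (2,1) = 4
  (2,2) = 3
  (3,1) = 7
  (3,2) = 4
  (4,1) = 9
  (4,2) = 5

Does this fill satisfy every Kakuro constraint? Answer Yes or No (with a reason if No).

Across: 5+8=13; 4+3=7; 7+4=11; 9+5=14. Down: 5+4+7+9=25; 8+3+4+5=20. No digit repeats within any run.

Yes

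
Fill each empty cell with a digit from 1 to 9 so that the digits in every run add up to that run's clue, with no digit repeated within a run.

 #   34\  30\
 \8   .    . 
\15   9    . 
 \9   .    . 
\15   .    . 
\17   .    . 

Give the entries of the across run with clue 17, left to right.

8 9

17 in 2 cells must be {8,9}; 34 in 5 cells must be {4,6,7,8,9}.
R2C2 = 15 − 9 = 6 completes the 15 across.
R5C1 = 8: the only remaining digit allowed by both the 17 across and the 34 down.
R5C2 = 17 − 8 = 9 completes the 17 across.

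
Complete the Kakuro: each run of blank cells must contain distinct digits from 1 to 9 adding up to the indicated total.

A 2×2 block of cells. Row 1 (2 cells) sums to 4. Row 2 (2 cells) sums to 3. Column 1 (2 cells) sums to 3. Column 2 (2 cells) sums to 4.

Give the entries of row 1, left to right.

1 3

4 in 2 cells must be {1,3}; 3 in 2 cells must be {1,2}.
The 4 across and the 3 down share only 1, so (1,1) = 1.
(1,2) = 4 − 1 = 3 completes the 4 across.
(2,1) = 3 − 1 = 2 completes the 3 down.
(2,2) = 3 − 2 = 1 completes the 3 across.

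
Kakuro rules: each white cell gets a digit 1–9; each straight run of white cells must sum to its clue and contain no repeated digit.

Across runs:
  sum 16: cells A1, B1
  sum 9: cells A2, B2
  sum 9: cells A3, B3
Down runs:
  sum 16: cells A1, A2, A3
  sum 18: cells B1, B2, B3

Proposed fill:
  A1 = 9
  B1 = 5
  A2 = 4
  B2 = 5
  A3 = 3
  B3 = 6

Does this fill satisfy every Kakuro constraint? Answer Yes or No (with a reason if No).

No — the across run A1–B1 sums to 14, not 16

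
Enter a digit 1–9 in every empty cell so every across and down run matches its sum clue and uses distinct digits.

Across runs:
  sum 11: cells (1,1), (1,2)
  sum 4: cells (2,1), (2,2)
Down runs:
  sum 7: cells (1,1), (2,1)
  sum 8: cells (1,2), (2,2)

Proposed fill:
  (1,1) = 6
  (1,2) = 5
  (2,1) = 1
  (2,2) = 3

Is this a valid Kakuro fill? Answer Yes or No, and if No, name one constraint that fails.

Yes

Across: 6+5=11; 1+3=4. Down: 6+1=7; 5+3=8. No digit repeats within any run.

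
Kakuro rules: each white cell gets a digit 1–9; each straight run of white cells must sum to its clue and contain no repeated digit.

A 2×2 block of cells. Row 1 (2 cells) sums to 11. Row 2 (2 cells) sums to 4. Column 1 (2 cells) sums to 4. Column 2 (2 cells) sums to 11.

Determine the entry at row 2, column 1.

1

4 in 2 cells must be {1,3}.
The 11 across and the 4 down share only 3, so (1,1) = 3.
(1,2) = 11 − 3 = 8 completes the 11 across.
(2,1) = 4 − 3 = 1 completes the 4 down.
(2,2) = 4 − 1 = 3 completes the 4 across.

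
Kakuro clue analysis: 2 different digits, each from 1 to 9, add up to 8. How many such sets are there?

2 distinct digits from 1–9 sum between 3 and 17.
Enumerating: {1,7}, {2,6}, {3,5}.

3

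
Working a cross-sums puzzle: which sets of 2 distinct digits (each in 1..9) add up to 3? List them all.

2 distinct digits from 1–9 sum between 3 and 17.
Only one set works: {1,2}.

{1,2}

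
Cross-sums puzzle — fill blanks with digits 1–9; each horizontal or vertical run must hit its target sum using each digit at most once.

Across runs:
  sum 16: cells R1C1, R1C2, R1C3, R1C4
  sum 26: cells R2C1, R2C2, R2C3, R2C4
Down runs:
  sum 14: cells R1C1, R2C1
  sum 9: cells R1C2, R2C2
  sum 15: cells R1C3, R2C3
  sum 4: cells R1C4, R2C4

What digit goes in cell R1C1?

5

4 in 2 cells must be {1,3}.
Only 3 fits R2C4 under both its across sum 26 and down sum 4.
R1C4 = 4 − 3 = 1 completes the 4 down.
Nothing is forced directly, so branch on R2C2, whose candidates are 6 or 8. If R2C2 = 8: then R1C2 would have to be in {2,3,4,5,6,7,8,9} for the 16 across but in {1} for the 9 down — contradiction. So R2C2 = 6.
R1C2 = 9 − 6 = 3 completes the 9 down.
No cell is forced outright now. R1C1 can only be 5 or 8 (the digits allowed by both its 16 across and its 14 down). If R1C1 = 8: then R1C3 would have to be in {4} for the 16 across but in {6,7,8,9} for the 15 down — contradiction. So R1C1 = 5.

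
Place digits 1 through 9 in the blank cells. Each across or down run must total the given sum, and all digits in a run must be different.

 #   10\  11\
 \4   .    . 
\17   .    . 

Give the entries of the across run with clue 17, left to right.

4 in 2 cells must be {1,3}; 17 in 2 cells must be {8,9}.
The 4 across and the 11 down share only 3, so R1C2 = 3.
R2C2 = 11 − 3 = 8 completes the 11 down.
R1C1 = 4 − 3 = 1 completes the 4 across.
R2C1 = 17 − 8 = 9 completes the 17 across.

9 8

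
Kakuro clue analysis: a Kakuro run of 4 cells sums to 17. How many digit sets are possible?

4 distinct digits from 1–9 sum between 10 and 30.

9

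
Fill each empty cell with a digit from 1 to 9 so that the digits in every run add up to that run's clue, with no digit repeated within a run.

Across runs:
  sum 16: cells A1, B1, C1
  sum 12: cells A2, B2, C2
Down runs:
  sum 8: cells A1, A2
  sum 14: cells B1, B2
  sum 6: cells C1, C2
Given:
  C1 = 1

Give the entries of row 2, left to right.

1 6 5

C2 = 6 − 1 = 5 completes the 6 down.
Given what's placed, B2 must be 6 to fit the 12 across and 14 down.
B1 = 14 − 6 = 8 completes the 14 down.
A2 = 12 − 11 = 1 completes the 12 across.
A1 = 16 − 9 = 7 completes the 16 across.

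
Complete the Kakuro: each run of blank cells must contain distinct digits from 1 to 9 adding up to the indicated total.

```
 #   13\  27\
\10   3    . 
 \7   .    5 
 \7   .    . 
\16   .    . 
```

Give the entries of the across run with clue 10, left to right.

3 7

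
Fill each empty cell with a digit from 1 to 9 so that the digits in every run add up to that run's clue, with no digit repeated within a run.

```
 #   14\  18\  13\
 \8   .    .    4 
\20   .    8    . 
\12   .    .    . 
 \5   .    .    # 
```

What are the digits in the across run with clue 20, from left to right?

Nothing is forced directly, so branch on R2C3, whose candidates are 3 or 7. If R2C3 = 3: then R2C1 would have to be in {9} for the 20 across but in {1,2,3,4,5,6,7,8} for the 14 down — contradiction. So R2C3 = 7.
R2C1 = 20 − 15 = 5 completes the 20 across.

5 8 7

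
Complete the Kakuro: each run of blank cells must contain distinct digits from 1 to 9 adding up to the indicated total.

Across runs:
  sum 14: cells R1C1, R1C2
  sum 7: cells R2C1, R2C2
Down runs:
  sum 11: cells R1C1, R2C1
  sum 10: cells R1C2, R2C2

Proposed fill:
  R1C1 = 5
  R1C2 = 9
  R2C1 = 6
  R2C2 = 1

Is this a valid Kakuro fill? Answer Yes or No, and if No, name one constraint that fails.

Yes

Across: 5+9=14; 6+1=7. Down: 5+6=11; 9+1=10. No digit repeats within any run.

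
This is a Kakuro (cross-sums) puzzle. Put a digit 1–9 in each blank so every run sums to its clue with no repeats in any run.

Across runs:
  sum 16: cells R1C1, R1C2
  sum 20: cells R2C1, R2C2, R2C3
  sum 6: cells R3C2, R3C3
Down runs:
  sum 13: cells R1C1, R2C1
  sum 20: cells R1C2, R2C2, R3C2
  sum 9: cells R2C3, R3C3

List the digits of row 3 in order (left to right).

16 in 2 cells must be {7,9}.
Nothing is forced directly, so branch on R1C1, whose candidates are 7 or 9. If R1C1 = 7: that forces R1C2 = 9, R2C1 = 6, R2C2 = 5, after which R2C3 would have to be in {9} for the 20 across but in {1,2,3,4,5,6,7,8} for the 9 down — contradiction. So R1C1 = 9.
R1C2 = 16 − 9 = 7 completes the 16 across.
R2C1 = 13 − 9 = 4 completes the 13 down.
R2C2 = 9: the only remaining digit allowed by both the 20 across and the 20 down.
R2C3 = 20 − 13 = 7 completes the 20 across.
R3C2 = 20 − 16 = 4 completes the 20 down.
R3C3 = 6 − 4 = 2 completes the 6 across.

4 2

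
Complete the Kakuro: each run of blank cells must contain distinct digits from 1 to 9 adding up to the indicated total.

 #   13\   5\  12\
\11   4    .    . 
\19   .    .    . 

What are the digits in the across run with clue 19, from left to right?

R1C3 = 5: the only remaining digit allowed by both the 11 across and the 12 down.
R2C1 = 13 − 4 = 9 completes the 13 down.
R2C3 = 12 − 5 = 7 completes the 12 down.
R1C2 = 11 − 9 = 2 completes the 11 across.
R2C2 = 19 − 16 = 3 completes the 19 across.

9 3 7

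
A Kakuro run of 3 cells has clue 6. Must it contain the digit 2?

The only way to make 6 from 3 distinct digits is {1,2,3}, which contains 2.

Yes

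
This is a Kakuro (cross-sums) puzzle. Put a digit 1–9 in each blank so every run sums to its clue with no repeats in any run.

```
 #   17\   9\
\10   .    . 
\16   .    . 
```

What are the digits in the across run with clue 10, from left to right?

16 in 2 cells must be {7,9}; 17 in 2 cells must be {8,9}.
The 16 across and the 17 down share only 9, so R2C1 = 9.
R2C2 = 16 − 9 = 7 completes the 16 across.
R1C1 = 17 − 9 = 8 completes the 17 down.
R1C2 = 10 − 8 = 2 completes the 10 across.

8 2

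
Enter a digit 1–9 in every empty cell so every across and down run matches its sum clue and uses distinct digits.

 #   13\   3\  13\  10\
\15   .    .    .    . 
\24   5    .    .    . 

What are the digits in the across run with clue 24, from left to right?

5 2 9 8

3 in 2 cells must be {1,2}.
R1C1 = 13 − 5 = 8 completes the 13 down.
R1C3 = 4: the only remaining digit allowed by both the 15 across and the 13 down.
R2C2 = 2: the only remaining digit allowed by both the 24 across and the 3 down.
R2C3 = 13 − 4 = 9 completes the 13 down.
R2C4 = 24 − 16 = 8 completes the 24 across.
R1C2 = 3 − 2 = 1 completes the 3 down.
R1C4 = 15 − 13 = 2 completes the 15 across.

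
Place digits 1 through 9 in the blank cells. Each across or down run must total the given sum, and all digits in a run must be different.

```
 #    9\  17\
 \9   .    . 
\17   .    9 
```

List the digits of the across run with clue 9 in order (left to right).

1, 8

17 in 2 cells must be {8,9}.
R1C2 = 17 − 9 = 8 completes the 17 down.
R2C1 = 17 − 9 = 8 completes the 17 across.
R1C1 = 9 − 8 = 1 completes the 9 across.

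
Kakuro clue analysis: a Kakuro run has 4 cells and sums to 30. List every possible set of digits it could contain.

{6,7,8,9}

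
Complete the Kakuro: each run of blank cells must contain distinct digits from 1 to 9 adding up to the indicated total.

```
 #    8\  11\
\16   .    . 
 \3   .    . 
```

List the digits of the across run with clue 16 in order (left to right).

7 9

16 in 2 cells must be {7,9}; 3 in 2 cells must be {1,2}.
The 16 across and the 8 down share only 7, so R1C1 = 7.
R1C2 = 16 − 7 = 9 completes the 16 across.
R2C1 = 8 − 7 = 1 completes the 8 down.
R2C2 = 3 − 1 = 2 completes the 3 across.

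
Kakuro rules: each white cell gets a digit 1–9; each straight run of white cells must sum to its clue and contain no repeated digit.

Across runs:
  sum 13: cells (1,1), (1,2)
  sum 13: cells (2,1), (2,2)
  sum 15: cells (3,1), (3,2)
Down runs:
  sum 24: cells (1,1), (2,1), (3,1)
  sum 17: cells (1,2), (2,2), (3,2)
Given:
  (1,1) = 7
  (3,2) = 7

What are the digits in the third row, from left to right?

8 7

24 in 3 cells must be {7,8,9}.
(1,2) = 13 − 7 = 6 completes the 13 across.
(2,2) = 17 − 13 = 4 completes the 17 down.
(3,1) = 15 − 7 = 8 completes the 15 across.
(2,1) = 13 − 4 = 9 completes the 13 across.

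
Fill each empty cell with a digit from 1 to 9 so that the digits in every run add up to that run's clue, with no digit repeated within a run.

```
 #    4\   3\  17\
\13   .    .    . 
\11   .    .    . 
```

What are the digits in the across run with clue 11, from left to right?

1, 2, 8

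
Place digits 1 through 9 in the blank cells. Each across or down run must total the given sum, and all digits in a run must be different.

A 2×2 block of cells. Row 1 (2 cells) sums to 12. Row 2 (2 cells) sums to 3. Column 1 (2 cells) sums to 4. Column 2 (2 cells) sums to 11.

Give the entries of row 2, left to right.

3 in 2 cells must be {1,2}; 4 in 2 cells must be {1,3}.
The 12 across and the 4 down share only 3, so (1,1) = 3.
(1,2) = 12 − 3 = 9 completes the 12 across.
(2,1) = 4 − 3 = 1 completes the 4 down.
(2,2) = 3 − 1 = 2 completes the 3 across.

1 2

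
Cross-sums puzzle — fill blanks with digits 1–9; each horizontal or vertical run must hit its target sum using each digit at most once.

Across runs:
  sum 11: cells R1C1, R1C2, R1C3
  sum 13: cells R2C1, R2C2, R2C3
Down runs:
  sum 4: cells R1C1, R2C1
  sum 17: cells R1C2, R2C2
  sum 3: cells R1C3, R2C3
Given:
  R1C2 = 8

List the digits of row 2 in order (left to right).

4 in 2 cells must be {1,3}; 17 in 2 cells must be {8,9}; 3 in 2 cells must be {1,2}.
R1C1 = 1: the only remaining digit allowed by both the 11 across and the 4 down.
R1C3 = 11 − 9 = 2 completes the 11 across.
R2C1 = 4 − 1 = 3 completes the 4 down.
R2C2 = 17 − 8 = 9 completes the 17 down.
R2C3 = 13 − 12 = 1 completes the 13 across.

3 9 1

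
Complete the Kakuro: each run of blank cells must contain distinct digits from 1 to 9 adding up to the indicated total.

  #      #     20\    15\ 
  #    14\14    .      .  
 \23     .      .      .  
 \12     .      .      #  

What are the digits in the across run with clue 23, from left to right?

9, 8, 6

23 in 3 cells must be {6,8,9}.
Nothing is forced directly, so branch on R2C3, whose candidates are 6 or 8 or 9. If R2C3 = 8: then R1C3 would have to be in {5,6,8,9} for the 14 across but in {7} for the 15 down — contradiction. If R2C3 = 9: that forces R1C3 = 6, R1C2 = 8, after which R2C2 would have to be in {6,8} for the 23 across but in {3,5,7,9} for the 20 down — contradiction. So R2C3 = 6.
R1C3 = 15 − 6 = 9 completes the 15 down.
R1C2 = 14 − 9 = 5 completes the 14 across.
No cell is forced outright now. R2C1 can only be 8 or 9 (the digits allowed by both its 23 across and its 14 down). If R2C1 = 8: that forces R2C2 = 9, after which R3C1 would have to be in {3,4,5,7,8,9} for the 12 across but in {6} for the 14 down — contradiction. So R2C1 = 9.
R2C2 = 23 − 15 = 8 completes the 23 across.
R3C1 = 14 − 9 = 5 completes the 14 down.
R3C2 = 12 − 5 = 7 completes the 12 across.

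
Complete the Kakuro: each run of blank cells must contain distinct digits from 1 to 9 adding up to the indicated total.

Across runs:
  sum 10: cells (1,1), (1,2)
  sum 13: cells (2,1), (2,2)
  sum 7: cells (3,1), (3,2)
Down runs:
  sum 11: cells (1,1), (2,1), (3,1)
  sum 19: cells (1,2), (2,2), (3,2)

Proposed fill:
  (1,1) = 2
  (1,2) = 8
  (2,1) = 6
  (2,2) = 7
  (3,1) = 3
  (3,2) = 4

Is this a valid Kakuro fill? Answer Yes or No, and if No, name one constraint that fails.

Yes

Across: 2+8=10; 6+7=13; 3+4=7. Down: 2+6+3=11; 8+7+4=19. No digit repeats within any run.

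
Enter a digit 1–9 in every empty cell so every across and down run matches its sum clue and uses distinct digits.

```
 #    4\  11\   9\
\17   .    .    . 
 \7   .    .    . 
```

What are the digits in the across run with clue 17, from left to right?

3 9 5

7 in 3 cells must be {1,2,4}; 4 in 2 cells must be {1,3}.
The 7 across and the 4 down share only 1, so R2C1 = 1.
R1C1 = 4 − 1 = 3 completes the 4 down.
Nothing is forced directly, so branch on R2C2, whose candidates are 2 or 4. If R2C2 = 4: then R1C2 would have to be in {5,6,8,9} for the 17 across but in {7} for the 11 down — contradiction. So R2C2 = 2.
R1C2 = 11 − 2 = 9 completes the 11 down.
R1C3 = 17 − 12 = 5 completes the 17 across.
R2C3 = 7 − 3 = 4 completes the 7 across.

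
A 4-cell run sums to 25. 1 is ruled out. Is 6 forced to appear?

Counterexample: {3,5,8,9} sums to 25 under that restriction without using 6.

No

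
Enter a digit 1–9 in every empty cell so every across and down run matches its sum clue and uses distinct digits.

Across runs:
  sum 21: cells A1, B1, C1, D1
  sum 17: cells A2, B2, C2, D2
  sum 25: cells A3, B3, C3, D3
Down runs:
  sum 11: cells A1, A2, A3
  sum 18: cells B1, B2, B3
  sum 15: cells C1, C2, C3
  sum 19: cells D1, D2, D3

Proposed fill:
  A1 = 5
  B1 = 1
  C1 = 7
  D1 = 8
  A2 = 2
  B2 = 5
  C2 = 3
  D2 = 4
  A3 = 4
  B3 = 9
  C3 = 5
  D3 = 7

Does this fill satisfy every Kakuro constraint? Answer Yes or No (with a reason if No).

No — the down run B1–B3 sums to 15, not 18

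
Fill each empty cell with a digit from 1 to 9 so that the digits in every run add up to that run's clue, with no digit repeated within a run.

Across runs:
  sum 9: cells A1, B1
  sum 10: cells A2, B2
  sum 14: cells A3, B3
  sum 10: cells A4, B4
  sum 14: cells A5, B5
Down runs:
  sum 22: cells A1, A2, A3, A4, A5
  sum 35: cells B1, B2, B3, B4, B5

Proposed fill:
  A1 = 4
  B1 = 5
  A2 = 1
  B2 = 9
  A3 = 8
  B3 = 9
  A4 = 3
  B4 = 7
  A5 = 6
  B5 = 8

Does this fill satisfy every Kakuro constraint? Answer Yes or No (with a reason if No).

No — the down run B1–B5 sums to 38, not 35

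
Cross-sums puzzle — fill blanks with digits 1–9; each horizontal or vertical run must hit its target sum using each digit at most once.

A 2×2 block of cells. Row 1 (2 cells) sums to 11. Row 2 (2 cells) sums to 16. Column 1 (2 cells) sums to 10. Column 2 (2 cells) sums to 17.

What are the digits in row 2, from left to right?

16 in 2 cells must be {7,9}; 17 in 2 cells must be {8,9}.
The 16 across and the 17 down share only 9, so (2,2) = 9.
(1,2) = 17 − 9 = 8 completes the 17 down.
(2,1) = 16 − 9 = 7 completes the 16 across.
(1,1) = 11 − 8 = 3 completes the 11 across.

7 9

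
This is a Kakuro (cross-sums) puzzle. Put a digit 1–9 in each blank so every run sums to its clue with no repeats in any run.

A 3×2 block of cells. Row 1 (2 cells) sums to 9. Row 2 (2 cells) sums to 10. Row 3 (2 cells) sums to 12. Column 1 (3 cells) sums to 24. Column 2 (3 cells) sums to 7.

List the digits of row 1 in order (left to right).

7 2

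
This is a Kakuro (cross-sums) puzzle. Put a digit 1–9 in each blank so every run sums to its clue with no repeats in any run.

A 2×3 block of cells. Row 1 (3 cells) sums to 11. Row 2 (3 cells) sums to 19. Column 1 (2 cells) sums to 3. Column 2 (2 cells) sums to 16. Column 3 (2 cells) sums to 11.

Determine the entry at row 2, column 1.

2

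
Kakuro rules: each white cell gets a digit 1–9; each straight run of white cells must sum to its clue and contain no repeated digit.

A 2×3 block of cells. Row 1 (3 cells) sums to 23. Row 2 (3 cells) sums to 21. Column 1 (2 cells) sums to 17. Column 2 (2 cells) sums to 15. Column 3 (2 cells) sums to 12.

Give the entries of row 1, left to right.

9 6 8

23 in 3 cells must be {6,8,9}; 17 in 2 cells must be {8,9}.
Nothing is forced directly, so branch on (1,1), whose candidates are 8 or 9. If (1,1) = 8: that forces (1,3) = 9, (2,1) = 9, after which (2,3) would have to be in {4,5,7,8} for the 21 across but in {3} for the 12 down — contradiction. So (1,1) = 9.
Given what's placed, (1,3) must be 8 to fit the 23 across and 12 down.
(2,1) = 17 − 9 = 8 completes the 17 down.
(2,3) = 12 − 8 = 4 completes the 12 down.
(1,2) = 23 − 17 = 6 completes the 23 across.
(2,2) = 21 − 12 = 9 completes the 21 across.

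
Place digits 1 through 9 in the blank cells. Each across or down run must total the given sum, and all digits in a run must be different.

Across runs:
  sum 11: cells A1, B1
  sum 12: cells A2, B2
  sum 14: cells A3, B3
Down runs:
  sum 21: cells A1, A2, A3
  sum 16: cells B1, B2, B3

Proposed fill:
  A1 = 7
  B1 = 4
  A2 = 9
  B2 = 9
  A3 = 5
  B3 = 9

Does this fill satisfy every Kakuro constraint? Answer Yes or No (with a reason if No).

No — the across run A2–B2 sums to 18, not 12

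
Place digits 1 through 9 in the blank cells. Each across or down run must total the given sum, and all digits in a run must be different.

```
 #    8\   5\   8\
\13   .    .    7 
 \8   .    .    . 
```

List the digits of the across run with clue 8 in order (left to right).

R2C3 = 8 − 7 = 1 completes the 8 down.
Nothing is forced directly, so branch on R2C1, whose candidates are 2 or 3 or 5. If R2C1 = 2: then R1C1 would have to be in {1,2,4,5} for the 13 across but in {6} for the 8 down — contradiction. If R2C1 = 5: then R1C1 would have to be in {1,2,4,5} for the 13 across but in {3} for the 8 down — contradiction. So R2C1 = 3.
R1C1 = 8 − 3 = 5 completes the 8 down.
R1C2 = 13 − 12 = 1 completes the 13 across.
R2C2 = 8 − 4 = 4 completes the 8 across.

3, 4, 1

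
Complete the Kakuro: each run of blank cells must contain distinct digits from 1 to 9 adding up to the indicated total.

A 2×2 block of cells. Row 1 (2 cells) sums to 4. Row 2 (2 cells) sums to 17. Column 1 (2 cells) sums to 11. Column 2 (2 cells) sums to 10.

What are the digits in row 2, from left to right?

4 in 2 cells must be {1,3}; 17 in 2 cells must be {8,9}.
The 4 across and the 11 down share only 3, so (1,1) = 3.
(1,2) = 4 − 3 = 1 completes the 4 across.
(2,1) = 11 − 3 = 8 completes the 11 down.
(2,2) = 17 − 8 = 9 completes the 17 across.

8 9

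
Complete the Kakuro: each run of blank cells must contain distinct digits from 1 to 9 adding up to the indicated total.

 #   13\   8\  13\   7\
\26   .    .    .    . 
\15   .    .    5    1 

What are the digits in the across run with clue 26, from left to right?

7 5 8 6

R1C3 = 13 − 5 = 8 completes the 13 down.
R1C4 = 7 − 1 = 6 completes the 7 down.
Nothing is forced directly, so branch on R2C1, whose candidates are 6 or 7. If R2C1 = 7: then R1C1 would have to be in {3,5,7,9} for the 26 across but in {6} for the 13 down — contradiction. So R2C1 = 6.
R1C1 = 13 − 6 = 7 completes the 13 down.
R1C2 = 26 − 21 = 5 completes the 26 across.
R2C2 = 15 − 12 = 3 completes the 15 across.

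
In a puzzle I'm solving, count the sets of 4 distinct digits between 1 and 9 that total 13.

3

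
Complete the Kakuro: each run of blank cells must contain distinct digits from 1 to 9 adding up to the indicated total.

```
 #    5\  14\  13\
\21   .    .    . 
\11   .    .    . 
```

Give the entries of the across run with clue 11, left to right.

The 21 across and the 5 down share only 4, so R1C1 = 4.
R2C1 = 5 − 4 = 1 completes the 5 down.
Nothing is forced directly, so branch on R2C2, whose candidates are 6 or 8. If R2C2 = 8: then R1C2 would have to be in {8,9} for the 21 across but in {6} for the 14 down — contradiction. So R2C2 = 6.
R1C2 = 14 − 6 = 8 completes the 14 down.
R1C3 = 21 − 12 = 9 completes the 21 across.
R2C3 = 11 − 7 = 4 completes the 11 across.

1 6 4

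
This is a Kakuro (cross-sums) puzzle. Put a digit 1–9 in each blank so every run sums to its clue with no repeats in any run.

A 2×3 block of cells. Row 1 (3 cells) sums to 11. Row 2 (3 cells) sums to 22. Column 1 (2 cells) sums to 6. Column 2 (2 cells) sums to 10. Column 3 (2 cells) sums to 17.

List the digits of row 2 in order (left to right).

5 8 9

17 in 2 cells must be {8,9}.
The 11 across and the 17 down share only 8, so (1,3) = 8.
The 22 across and the 6 down share only 5, so (2,1) = 5.
(2,3) = 17 − 8 = 9 completes the 17 down.
(1,1) = 6 − 5 = 1 completes the 6 down.
(1,2) = 11 − 9 = 2 completes the 11 across.
(2,2) = 22 − 14 = 8 completes the 22 across.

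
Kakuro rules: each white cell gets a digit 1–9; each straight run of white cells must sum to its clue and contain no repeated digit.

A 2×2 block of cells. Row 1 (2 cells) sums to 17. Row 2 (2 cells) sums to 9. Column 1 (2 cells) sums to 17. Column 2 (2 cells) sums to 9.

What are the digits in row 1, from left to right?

9 8

17 in 2 cells must be {8,9}.
The 17 across and the 9 down share only 8, so (1,2) = 8.
The 9 across and the 17 down share only 8, so (2,1) = 8.
(2,2) = 9 − 8 = 1 completes the 9 across.
(1,1) = 17 − 8 = 9 completes the 17 across.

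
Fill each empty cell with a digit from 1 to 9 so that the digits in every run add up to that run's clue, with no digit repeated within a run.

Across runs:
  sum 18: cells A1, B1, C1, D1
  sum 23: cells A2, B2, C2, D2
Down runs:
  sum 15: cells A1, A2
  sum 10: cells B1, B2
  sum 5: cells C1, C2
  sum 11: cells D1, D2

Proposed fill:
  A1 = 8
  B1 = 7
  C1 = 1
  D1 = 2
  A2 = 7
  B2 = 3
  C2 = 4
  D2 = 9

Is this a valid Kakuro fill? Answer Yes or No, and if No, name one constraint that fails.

Across: 8+7+1+2=18; 7+3+4+9=23. Down: 8+7=15; 7+3=10; 1+4=5; 2+9=11. No digit repeats within any run.

Yes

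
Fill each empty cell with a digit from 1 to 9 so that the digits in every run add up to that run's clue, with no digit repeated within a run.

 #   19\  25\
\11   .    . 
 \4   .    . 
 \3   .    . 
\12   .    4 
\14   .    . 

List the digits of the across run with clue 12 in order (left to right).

8, 4

4 in 2 cells must be {1,3}; 3 in 2 cells must be {1,2}.
R4C1 = 12 − 4 = 8 completes the 12 across.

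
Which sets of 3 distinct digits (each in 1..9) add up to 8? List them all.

{1,2,5}; {1,3,4}

3 distinct digits from 1–9 sum between 6 and 24.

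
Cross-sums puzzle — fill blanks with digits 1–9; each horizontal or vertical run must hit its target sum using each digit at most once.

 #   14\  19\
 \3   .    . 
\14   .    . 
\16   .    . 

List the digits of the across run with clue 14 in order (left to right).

3 in 2 cells must be {1,2}; 16 in 2 cells must be {7,9}.
The 3 across and the 19 down share only 2, so R1C2 = 2.
Given what's placed, R3C2 must be 9 to fit the 16 across and 19 down.
R1C1 = 3 − 2 = 1 completes the 3 across.
R2C2 = 19 − 11 = 8 completes the 19 down.
R3C1 = 16 − 9 = 7 completes the 16 across.
R2C1 = 14 − 8 = 6 completes the 14 across.

6 8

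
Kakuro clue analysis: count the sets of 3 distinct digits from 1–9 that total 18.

7

3 distinct digits from 1–9 sum between 6 and 24.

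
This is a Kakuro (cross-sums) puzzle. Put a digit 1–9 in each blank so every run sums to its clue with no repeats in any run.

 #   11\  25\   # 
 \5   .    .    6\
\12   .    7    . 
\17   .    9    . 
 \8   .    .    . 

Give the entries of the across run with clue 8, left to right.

2 5 1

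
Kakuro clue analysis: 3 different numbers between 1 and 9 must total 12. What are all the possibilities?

{1,2,9}; {1,3,8}; {1,4,7}; {1,5,6}; {2,3,7}; {2,4,6}; {3,4,5}

3 distinct digits from 1–9 sum between 6 and 24.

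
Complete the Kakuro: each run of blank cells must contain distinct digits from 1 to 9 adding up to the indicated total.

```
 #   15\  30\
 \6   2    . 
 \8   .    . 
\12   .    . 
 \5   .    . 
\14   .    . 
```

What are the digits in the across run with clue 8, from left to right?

15 in 5 cells must be {1,2,3,4,5}.
R1C2 = 6 − 2 = 4 completes the 6 across.
R5C1 = 5: the only remaining digit allowed by both the 14 across and the 15 down.
R5C2 = 14 − 5 = 9 completes the 14 across.
Nothing is forced directly, so branch on R2C1, whose candidates are 1 or 3. If R2C1 = 3: then R2C2 would have to be in {5} for the 8 across but in {2,3,6,7,8} for the 30 down — contradiction. So R2C1 = 1.
R2C2 = 8 − 1 = 7 completes the 8 across.

1 7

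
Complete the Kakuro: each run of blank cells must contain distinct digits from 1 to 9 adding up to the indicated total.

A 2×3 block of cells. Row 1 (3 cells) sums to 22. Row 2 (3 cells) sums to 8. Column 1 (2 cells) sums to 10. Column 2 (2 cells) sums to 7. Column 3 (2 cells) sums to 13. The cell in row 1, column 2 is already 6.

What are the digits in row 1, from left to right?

7, 6, 9

(2,2) = 7 − 6 = 1 completes the 7 down.
Nothing is forced directly, so branch on (2,3), whose candidates are 4 or 5. If (2,3) = 5: then (1,3) would have to be in {7,9} for the 22 across but in {8} for the 13 down — contradiction. So (2,3) = 4.
(1,3) = 13 − 4 = 9 completes the 13 down.
(2,1) = 8 − 5 = 3 completes the 8 across.
(1,1) = 22 − 15 = 7 completes the 22 across.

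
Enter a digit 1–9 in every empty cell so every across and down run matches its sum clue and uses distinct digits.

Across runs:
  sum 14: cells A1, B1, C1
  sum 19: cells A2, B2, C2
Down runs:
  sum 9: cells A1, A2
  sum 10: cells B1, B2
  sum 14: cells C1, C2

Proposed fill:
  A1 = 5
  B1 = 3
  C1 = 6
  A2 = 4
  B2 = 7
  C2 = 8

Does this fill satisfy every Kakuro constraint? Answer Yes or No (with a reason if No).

Yes

Across: 5+3+6=14; 4+7+8=19. Down: 5+4=9; 3+7=10; 6+8=14. No digit repeats within any run.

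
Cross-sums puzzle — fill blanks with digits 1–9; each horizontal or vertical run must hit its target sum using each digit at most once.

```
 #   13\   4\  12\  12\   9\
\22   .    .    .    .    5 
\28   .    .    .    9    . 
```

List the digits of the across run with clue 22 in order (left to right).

4 in 2 cells must be {1,3}.
R1C4 = 12 − 9 = 3 completes the 12 down.
R2C5 = 9 − 5 = 4 completes the 9 down.
Given what's placed, R1C2 must be 1 to fit the 22 across and 4 down.
R2C2 = 4 − 1 = 3 completes the 4 down.
Nothing is forced directly, so branch on R2C1, whose candidates are 5 or 7. If R2C1 = 5: then R1C1 would have to be in {4,6,7,9} for the 22 across but in {8} for the 13 down — contradiction. So R2C1 = 7.
R1C1 = 13 − 7 = 6 completes the 13 down.
R1C3 = 22 − 15 = 7 completes the 22 across.

6 1 7 3 5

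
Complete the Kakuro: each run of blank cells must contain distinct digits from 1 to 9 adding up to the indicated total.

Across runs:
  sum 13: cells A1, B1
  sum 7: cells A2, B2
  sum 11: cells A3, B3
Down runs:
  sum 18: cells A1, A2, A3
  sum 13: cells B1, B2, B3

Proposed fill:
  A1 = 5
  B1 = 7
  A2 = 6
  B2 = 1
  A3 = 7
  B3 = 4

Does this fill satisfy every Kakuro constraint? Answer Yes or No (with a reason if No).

No — the across run A1–B1 sums to 12, not 13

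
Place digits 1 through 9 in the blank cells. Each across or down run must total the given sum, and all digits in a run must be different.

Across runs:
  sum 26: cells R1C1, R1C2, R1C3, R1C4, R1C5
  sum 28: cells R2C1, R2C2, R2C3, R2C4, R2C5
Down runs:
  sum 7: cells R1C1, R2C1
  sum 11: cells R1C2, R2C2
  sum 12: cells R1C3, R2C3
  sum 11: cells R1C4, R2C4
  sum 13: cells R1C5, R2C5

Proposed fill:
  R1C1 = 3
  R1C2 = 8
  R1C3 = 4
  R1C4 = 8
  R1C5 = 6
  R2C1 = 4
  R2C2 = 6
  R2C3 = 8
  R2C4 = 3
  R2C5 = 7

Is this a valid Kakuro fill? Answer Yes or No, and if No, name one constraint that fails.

No — the down run R1C2–R2C2 sums to 14, not 11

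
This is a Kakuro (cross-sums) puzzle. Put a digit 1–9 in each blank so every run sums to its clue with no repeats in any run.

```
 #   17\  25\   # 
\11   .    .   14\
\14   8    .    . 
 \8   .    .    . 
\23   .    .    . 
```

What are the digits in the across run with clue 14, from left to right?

23 in 3 cells must be {6,8,9}.
R4C1 = 6: the only remaining digit allowed by both the 23 across and the 17 down.
Given what's placed, R1C1 must be 2 to fit the 11 across and 17 down.
R1C2 = 11 − 2 = 9 completes the 11 across.
R3C1 = 17 − 16 = 1 completes the 17 down.
Given what's placed, R4C2 must be 8 to fit the 23 across and 25 down.
R4C3 = 23 − 14 = 9 completes the 23 across.
Nothing is forced directly, so branch on R3C2, whose candidates are 2 or 3 or 5. If R3C2 = 2: then R2C2 would have to be in {1,2,4,5} for the 14 across but in {6} for the 25 down — contradiction. If R3C2 = 5: then R2C2 would have to be in {1,2,4,5} for the 14 across but in {3} for the 25 down — contradiction. So R3C2 = 3.
R2C2 = 25 − 20 = 5 completes the 25 down.
R2C3 = 14 − 13 = 1 completes the 14 across.

8, 5, 1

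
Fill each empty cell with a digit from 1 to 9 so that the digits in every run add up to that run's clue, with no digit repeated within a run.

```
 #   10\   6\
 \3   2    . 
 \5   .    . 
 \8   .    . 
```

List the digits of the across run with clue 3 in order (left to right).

2, 1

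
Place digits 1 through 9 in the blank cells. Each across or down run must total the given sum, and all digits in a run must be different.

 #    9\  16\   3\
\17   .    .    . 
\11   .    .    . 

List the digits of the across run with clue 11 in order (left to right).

16 in 2 cells must be {7,9}; 3 in 2 cells must be {1,2}.
The 11 across and the 16 down share only 7, so R2C2 = 7.
Given what's placed, R2C3 must be 1 to fit the 11 across and 3 down.
R1C2 = 16 − 7 = 9 completes the 16 down.
R1C3 = 3 − 1 = 2 completes the 3 down.
R2C1 = 11 − 8 = 3 completes the 11 across.
R1C1 = 17 − 11 = 6 completes the 17 across.

3 7 1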